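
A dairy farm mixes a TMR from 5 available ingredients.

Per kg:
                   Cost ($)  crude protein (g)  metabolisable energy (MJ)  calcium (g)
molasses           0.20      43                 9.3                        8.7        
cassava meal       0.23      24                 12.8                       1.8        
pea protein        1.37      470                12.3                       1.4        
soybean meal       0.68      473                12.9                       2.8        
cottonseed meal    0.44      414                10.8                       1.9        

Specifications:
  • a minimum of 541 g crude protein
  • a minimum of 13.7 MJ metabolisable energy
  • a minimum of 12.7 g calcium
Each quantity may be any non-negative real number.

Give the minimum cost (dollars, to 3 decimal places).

This is a linear program. Let x1 = kg of molasses, x2 = kg of cassava meal, x3 = kg of pea protein, x4 = kg of soybean meal, x5 = kg of cottonseed meal.
Minimise 0.2x1 + 0.23x2 + 1.37x3 + 0.68x4 + 0.44x5 subject to:
  43x1 + 24x2 + 470x3 + 473x4 + 414x5 ≥ 541   (crude protein)
  9.3x1 + 12.8x2 + 12.3x3 + 12.9x4 + 10.8x5 ≥ 13.7   (metabolisable energy)
  8.7x1 + 1.8x2 + 1.4x3 + 2.8x4 + 1.9x5 ≥ 12.7   (calcium)
  x1, x2, x3, x4, x5 ≥ 0.
The cheapest feasible vertex uses only molasses, cottonseed meal; cassava meal, pea protein, soybean meal are not used. Binding constraints: crude protein and calcium.
Solving gives x1 = 1.202, x5 = 1.182.
Hence cost = 0.2·1.202 + 0.44·1.182 = $0.76048.

$0.760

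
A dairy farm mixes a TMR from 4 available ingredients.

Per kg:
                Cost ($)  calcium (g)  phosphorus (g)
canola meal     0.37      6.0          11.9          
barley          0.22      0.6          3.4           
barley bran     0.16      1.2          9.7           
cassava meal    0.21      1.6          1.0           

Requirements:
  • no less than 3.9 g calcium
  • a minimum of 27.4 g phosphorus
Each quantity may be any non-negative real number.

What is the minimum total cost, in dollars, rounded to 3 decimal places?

Let x1 = kg of canola meal, x2 = kg of barley, x3 = kg of barley bran, x4 = kg of cassava meal.
Minimise 0.37x1 + 0.22x2 + 0.16x3 + 0.21x4 subject to:
  6x1 + 0.6x2 + 1.2x3 + 1.6x4 ≥ 3.9   (calcium)
  11.9x1 + 3.4x2 + 9.7x3 + 1x4 ≥ 27.4   (phosphorus)
  x1, x2, x3, x4 ≥ 0.
The minimum-cost mix takes nothing from barley, cassava meal — only canola meal, barley bran. The calcium and phosphorus requirements are met with equality.
So canola meal = 0.1127 kg, barley bran = 2.6865 kg.
Objective = 0.37·0.1127 + 0.16·2.6865 = 0.47154.

$0.472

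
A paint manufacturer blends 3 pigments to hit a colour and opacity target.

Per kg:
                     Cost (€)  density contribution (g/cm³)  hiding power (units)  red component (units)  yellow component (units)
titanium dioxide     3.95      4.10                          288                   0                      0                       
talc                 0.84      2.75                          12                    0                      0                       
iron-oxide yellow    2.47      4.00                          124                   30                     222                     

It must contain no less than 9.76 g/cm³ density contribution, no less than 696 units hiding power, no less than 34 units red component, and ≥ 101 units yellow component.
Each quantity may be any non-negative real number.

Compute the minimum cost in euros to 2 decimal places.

Let x1 = kg of titanium dioxide, x2 = kg of talc, x3 = kg of iron-oxide yellow.
min 3.95x1 + 0.84x2 + 2.47x3 subject to:
  4.1x1 + 2.75x2 + 4x3 ≥ 9.76   (density contribution)
  288x1 + 12x2 + 124x3 ≥ 696   (hiding power)
  30x3 ≥ 34   (red component)
  222x3 ≥ 101   (yellow component)
  x1, x2, x3 ≥ 0.
The minimum-cost mix takes nothing from talc — only titanium dioxide, iron-oxide yellow. The hiding power and red component requirements are met with equality.
So titanium dioxide = 1.929 kg, iron-oxide yellow = 1.133 kg.
Hence cost = 3.95·1.929 + 2.47·1.133 = €10.4181.

€10.42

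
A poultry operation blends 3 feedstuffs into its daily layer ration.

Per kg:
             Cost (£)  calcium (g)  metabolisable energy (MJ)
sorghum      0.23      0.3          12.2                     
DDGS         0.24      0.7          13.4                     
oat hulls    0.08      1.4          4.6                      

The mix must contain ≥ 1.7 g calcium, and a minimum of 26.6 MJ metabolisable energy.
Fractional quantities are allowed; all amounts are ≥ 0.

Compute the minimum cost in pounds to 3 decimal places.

Set it up as a linear program. Let x1 = kg of sorghum, x2 = kg of DDGS, x3 = kg of oat hulls.
Minimize 0.23x1 + 0.24x2 + 0.08x3 subject to:
  0.3x1 + 0.7x2 + 1.4x3 ≥ 1.7   (calcium)
  12.2x1 + 13.4x2 + 4.6x3 ≥ 26.6   (metabolisable energy)
  x1, x2, x3 ≥ 0.
The minimum-cost mix takes nothing from sorghum, DDGS — only oat hulls. There the metabolisable energy constraint is tight.
So oat hulls = 5.783 kg.
Cost = 0.08·5.783 = 0.46264.

£0.463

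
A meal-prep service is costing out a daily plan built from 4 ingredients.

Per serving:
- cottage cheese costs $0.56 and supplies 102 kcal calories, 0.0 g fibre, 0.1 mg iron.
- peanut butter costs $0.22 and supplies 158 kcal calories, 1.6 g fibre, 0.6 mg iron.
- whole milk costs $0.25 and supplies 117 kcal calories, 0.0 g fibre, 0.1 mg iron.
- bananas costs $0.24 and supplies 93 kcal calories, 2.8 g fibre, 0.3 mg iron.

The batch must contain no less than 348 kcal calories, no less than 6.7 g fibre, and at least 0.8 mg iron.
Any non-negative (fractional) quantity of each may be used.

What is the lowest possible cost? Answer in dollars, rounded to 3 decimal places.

This is a linear program. Let x1 = servings of cottage cheese, x2 = servings of peanut butter, x3 = servings of whole milk, x4 = servings of bananas.
Minimise 0.56x1 + 0.22x2 + 0.25x3 + 0.24x4 subject to:
  102x1 + 158x2 + 117x3 + 93x4 ≥ 348   (calories)
  1.6x2 + 2.8x4 ≥ 6.7   (fibre)
  0.1x1 + 0.6x2 + 0.1x3 + 0.3x4 ≥ 0.8   (iron)
  x1, x2, x3, x4 ≥ 0.
At the optimum only peanut butter, bananas are positive (cottage cheese, whole milk = 0). There the calories and fibre constraints are tight.
That vertex is x2 = 1.1965, x4 = 1.7091.
Hence cost = 0.22·1.1965 + 0.24·1.7091 = $0.67341.

$0.673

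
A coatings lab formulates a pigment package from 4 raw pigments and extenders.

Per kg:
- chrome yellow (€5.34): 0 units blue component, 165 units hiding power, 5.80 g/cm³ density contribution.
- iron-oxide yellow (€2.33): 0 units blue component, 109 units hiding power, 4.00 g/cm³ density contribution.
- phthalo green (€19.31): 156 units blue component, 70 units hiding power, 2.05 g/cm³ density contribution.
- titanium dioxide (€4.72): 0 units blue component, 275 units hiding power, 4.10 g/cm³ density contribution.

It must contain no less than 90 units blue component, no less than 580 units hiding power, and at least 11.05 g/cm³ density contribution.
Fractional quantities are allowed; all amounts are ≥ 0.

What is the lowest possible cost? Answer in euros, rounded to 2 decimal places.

€20.75

Set it up as a linear program. Let x1 = kg of chrome yellow, x2 = kg of iron-oxide yellow, x3 = kg of phthalo green, x4 = kg of titanium dioxide.
min 5.34x1 + 2.33x2 + 19.31x3 + 4.72x4 with:
  156x3 ≥ 90   (blue component)
  165x1 + 109x2 + 70x3 + 275x4 ≥ 580   (hiding power)
  5.8x1 + 4x2 + 2.05x3 + 4.1x4 ≥ 11.05   (density contribution)
  x1, x2, x3, x4 ≥ 0.
The cheapest feasible vertex uses only iron-oxide yellow, phthalo green, titanium dioxide; chrome yellow is not used. Binding constraints: blue component, hiding power, density contribution.
So iron-oxide yellow = 0.7672 kg, phthalo green = 0.5769 kg, titanium dioxide = 1.658 kg.
Objective = 2.33·0.7672 + 19.31·0.5769 + 4.72·1.658 = 20.7533.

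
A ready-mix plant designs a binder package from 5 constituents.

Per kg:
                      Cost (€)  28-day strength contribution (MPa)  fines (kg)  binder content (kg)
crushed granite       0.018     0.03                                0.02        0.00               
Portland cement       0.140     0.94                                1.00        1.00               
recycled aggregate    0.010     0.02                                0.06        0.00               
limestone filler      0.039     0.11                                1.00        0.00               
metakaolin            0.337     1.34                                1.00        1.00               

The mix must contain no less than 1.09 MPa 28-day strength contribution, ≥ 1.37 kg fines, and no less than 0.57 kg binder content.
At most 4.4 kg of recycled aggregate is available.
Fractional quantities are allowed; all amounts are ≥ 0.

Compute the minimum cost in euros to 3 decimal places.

€0.168

Let x1 = kg of crushed granite, x2 = kg of Portland cement, x3 = kg of recycled aggregate, x4 = kg of limestone filler, x5 = kg of metakaolin.
Minimize 0.018x1 + 0.14x2 + 0.01x3 + 0.039x4 + 0.337x5 with:
  0.03x1 + 0.94x2 + 0.02x3 + 0.11x4 + 1.34x5 ≥ 1.09   (28-day strength contribution)
  0.02x1 + 1x2 + 0.06x3 + 1x4 + 1x5 ≥ 1.37   (fines)
  1x2 + 1x5 ≥ 0.57   (binder content)
  x3 ≤ 4.4
  x1, x2, x3, x4, x5 ≥ 0.
At the optimum only Portland cement, limestone filler are positive (crushed granite, recycled aggregate, metakaolin = 0). There the 28-day strength contribution and fines constraints are tight.
So Portland cement = 1.132 kg, limestone filler = 0.2383 kg.
Cost = 0.14·1.132 + 0.039·0.2383 = 0.16777.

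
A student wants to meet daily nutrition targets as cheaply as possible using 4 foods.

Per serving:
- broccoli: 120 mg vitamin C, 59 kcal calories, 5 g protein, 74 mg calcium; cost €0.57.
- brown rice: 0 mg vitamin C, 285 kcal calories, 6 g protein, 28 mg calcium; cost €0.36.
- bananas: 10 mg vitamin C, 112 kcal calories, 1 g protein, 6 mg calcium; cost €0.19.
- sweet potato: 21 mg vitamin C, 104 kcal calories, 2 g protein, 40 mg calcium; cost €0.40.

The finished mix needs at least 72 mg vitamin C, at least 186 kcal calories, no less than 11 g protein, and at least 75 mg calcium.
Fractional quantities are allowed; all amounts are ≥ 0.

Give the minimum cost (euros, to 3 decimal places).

This is a linear program. Let x1 = servings of broccoli, x2 = servings of brown rice, x3 = servings of bananas, x4 = servings of sweet potato.
Minimise 0.57x1 + 0.36x2 + 0.19x3 + 0.4x4 s.t.:
  120x1 + 10x3 + 21x4 ≥ 72   (vitamin C)
  59x1 + 285x2 + 112x3 + 104x4 ≥ 186   (calories)
  5x1 + 6x2 + 1x3 + 2x4 ≥ 11   (protein)
  74x1 + 28x2 + 6x3 + 40x4 ≥ 75   (calcium)
  x1, x2, x3, x4 ≥ 0.
The minimum-cost mix takes nothing from bananas, sweet potato — only broccoli, brown rice. There the vitamin C and protein constraints are tight.
So broccoli = 0.6 servings, brown rice = 1.333 servings.
Hence cost = 0.57·0.6 + 0.36·1.333 = €0.82188.

€0.822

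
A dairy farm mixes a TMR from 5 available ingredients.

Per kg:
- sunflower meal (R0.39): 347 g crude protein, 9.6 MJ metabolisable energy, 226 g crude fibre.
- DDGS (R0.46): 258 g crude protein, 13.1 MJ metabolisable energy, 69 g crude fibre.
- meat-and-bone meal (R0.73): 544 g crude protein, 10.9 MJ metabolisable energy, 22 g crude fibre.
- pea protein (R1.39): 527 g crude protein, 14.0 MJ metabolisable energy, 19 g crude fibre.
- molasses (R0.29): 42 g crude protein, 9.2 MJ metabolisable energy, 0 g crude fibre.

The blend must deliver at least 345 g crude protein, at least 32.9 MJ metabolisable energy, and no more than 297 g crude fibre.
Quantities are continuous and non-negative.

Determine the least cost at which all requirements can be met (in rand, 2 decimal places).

R1.08

Treat it as an LP. Let x1 = kg of sunflower meal, x2 = kg of DDGS, x3 = kg of meat-and-bone meal, x4 = kg of pea protein, x5 = kg of molasses.
min 0.39x1 + 0.46x2 + 0.73x3 + 1.39x4 + 0.29x5 subject to:
  347x1 + 258x2 + 544x3 + 527x4 + 42x5 ≥ 345   (crude protein)
  9.6x1 + 13.1x2 + 10.9x3 + 14x4 + 9.2x5 ≥ 32.9   (metabolisable energy)
  226x1 + 69x2 + 22x3 + 19x4 ≤ 297   (crude fibre)
  x1, x2, x3, x4, x5 ≥ 0.
The minimum-cost mix takes nothing from sunflower meal, meat-and-bone meal, pea protein — only DDGS, molasses. Binding constraints: crude protein and metabolisable energy.
Optimal quantities: DDGS = 0.9829 kg, molasses = 2.177 kg.
Hence cost = 0.46·0.9829 + 0.29·2.177 = R1.0835.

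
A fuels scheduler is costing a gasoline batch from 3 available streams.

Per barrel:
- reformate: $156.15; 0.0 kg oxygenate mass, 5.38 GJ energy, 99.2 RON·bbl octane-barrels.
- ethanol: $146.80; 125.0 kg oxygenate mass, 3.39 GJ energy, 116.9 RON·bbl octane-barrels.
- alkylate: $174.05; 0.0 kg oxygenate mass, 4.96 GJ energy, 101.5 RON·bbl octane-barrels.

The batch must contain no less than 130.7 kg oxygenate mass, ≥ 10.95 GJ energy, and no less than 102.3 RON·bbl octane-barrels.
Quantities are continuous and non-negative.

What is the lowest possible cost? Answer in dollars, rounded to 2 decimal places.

This is a linear program. Let x1 = barrels of reformate, x2 = barrels of ethanol, x3 = barrels of alkylate.
Minimize 156.15x1 + 146.8x2 + 174.05x3 s.t.:
  125x2 ≥ 130.7   (oxygenate mass)
  5.38x1 + 3.39x2 + 4.96x3 ≥ 10.95   (energy)
  99.2x1 + 116.9x2 + 101.5x3 ≥ 102.3   (octane-barrels)
  x1, x2, x3 ≥ 0.
At the optimum only reformate, ethanol are positive (alkylate = 0). There the oxygenate mass and energy constraints are tight.
That vertex is x1 = 1.3765, x2 = 1.0456.
Total cost: 156.15·1.3765 + 146.8·1.0456 = 368.4346.

$368.43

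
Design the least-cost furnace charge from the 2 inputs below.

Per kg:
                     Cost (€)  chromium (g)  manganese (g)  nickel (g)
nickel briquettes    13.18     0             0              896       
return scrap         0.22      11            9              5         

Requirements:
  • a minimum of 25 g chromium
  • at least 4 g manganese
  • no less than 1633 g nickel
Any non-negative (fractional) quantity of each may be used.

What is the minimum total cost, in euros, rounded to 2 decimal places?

€24.35

Let x1 = kg of nickel briquettes, x2 = kg of return scrap.
Minimize 13.18x1 + 0.22x2 subject to:
  11x2 ≥ 25   (chromium)
  9x2 ≥ 4   (manganese)
  896x1 + 5x2 ≥ 1633   (nickel)
  x1, x2 ≥ 0.
Both inputs are positive at the optimum. The chromium and nickel requirements are met with equality.
That vertex is x1 = 1.8099, x2 = 2.2727.
Total cost: 13.18·1.8099 + 0.22·2.2727 = 24.3545.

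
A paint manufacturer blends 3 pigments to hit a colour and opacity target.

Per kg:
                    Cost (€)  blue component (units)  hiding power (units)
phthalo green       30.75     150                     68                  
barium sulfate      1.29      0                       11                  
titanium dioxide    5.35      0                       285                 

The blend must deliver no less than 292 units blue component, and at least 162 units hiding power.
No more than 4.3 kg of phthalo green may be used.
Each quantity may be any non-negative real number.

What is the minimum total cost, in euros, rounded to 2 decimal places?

€60.42

Let x1 = kg of phthalo green, x2 = kg of barium sulfate, x3 = kg of titanium dioxide.
Minimise 30.75x1 + 1.29x2 + 5.35x3 with:
  150x1 ≥ 292   (blue component)
  68x1 + 11x2 + 285x3 ≥ 162   (hiding power)
  x1 ≤ 4.3
  x1, x2, x3 ≥ 0.
At the optimum only phthalo green, titanium dioxide are positive (barium sulfate = 0). Binding constraints: blue component and hiding power.
That vertex is x1 = 1.9467, x3 = 0.10395.
Cost = 30.75·1.9467 + 5.35·0.10395 = 60.4172.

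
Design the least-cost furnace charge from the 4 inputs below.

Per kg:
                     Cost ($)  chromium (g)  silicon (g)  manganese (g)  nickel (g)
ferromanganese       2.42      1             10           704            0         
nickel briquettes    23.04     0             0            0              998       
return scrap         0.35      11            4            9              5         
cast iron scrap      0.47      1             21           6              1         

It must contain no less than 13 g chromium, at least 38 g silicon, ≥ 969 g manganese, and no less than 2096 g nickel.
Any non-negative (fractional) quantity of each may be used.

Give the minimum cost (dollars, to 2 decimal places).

Let x1 = kg of ferromanganese, x2 = kg of nickel briquettes, x3 = kg of return scrap, x4 = kg of cast iron scrap.
Minimize 2.42x1 + 23.04x2 + 0.35x3 + 0.47x4 subject to:
  1x1 + 11x3 + 1x4 ≥ 13   (chromium)
  10x1 + 4x3 + 21x4 ≥ 38   (silicon)
  704x1 + 9x3 + 6x4 ≥ 969   (manganese)
  998x2 + 5x3 + 1x4 ≥ 2096   (nickel)
  x1, x2, x3, x4 ≥ 0.
All 4 inputs are positive at the optimum. Binding constraints: chromium, silicon, manganese, nickel.
That vertex is x1 = 1.356, x2 = 2.094, x3 = 0.9695, x4 = 0.9793.
Cost = 2.42·1.356 + 23.04·2.094 + 0.35·0.9695 + 0.47·0.9793 = 52.3269.

$52.33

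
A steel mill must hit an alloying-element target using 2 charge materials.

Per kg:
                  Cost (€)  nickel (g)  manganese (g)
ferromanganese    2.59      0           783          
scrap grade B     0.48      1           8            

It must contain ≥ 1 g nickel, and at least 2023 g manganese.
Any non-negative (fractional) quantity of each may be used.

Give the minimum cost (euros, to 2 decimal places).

€7.15

Set it up as a linear program. Let x1 = kg of ferromanganese, x2 = kg of scrap grade B.
min 2.59x1 + 0.48x2 s.t.:
  1x2 ≥ 1   (nickel)
  783x1 + 8x2 ≥ 2023   (manganese)
  x1, x2 ≥ 0.
Both inputs are positive at the optimum. Binding constraints: nickel and manganese.
That vertex is x1 = 2.5734, x2 = 1.
Objective = 2.59·2.5734 + 0.48·1 = 7.1451.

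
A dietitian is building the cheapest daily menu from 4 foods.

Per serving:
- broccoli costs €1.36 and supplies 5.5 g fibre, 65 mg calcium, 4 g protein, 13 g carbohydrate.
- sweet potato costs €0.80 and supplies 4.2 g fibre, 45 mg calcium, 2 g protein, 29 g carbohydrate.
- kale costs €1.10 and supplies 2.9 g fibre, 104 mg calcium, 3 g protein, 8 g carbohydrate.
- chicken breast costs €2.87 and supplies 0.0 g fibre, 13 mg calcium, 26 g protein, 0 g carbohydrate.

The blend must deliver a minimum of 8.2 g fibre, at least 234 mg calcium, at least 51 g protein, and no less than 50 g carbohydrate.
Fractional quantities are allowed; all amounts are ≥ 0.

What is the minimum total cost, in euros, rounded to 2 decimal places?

Let x1 = servings of broccoli, x2 = servings of sweet potato, x3 = servings of kale, x4 = servings of chicken breast.
min 1.36x1 + 0.8x2 + 1.1x3 + 2.87x4 s.t.:
  5.5x1 + 4.2x2 + 2.9x3 ≥ 8.2   (fibre)
  65x1 + 45x2 + 104x3 + 13x4 ≥ 234   (calcium)
  4x1 + 2x2 + 3x3 + 26x4 ≥ 51   (protein)
  13x1 + 29x2 + 8x3 ≥ 50   (carbohydrate)
  x1, x2, x3, x4 ≥ 0.
At the optimum only sweet potato, kale, chicken breast are positive (broccoli = 0). Binding constraints: calcium, protein, carbohydrate.
That vertex is x2 = 1.319, x3 = 1.468, x4 = 1.691.
Hence cost = 0.8·1.319 + 1.1·1.468 + 2.87·1.691 = €7.5232.

€7.52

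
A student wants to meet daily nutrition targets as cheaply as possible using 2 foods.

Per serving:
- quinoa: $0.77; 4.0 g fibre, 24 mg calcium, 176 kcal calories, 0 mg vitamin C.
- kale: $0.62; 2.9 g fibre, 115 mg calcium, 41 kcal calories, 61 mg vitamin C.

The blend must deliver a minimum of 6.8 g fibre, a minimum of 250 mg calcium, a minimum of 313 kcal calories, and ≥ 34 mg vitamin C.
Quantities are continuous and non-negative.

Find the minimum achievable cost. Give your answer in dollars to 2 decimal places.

Let x1 = servings of quinoa, x2 = servings of kale.
Minimize 0.77x1 + 0.62x2 subject to:
  4x1 + 2.9x2 ≥ 6.8   (fibre)
  24x1 + 115x2 ≥ 250   (calcium)
  176x1 + 41x2 ≥ 313   (calories)
  61x2 ≥ 34   (vitamin C)
  x1, x2 ≥ 0.
Both inputs are positive at the optimum. The calcium and calories requirements are met with equality.
That vertex is x1 = 1.337, x2 = 1.895.
Total cost: 0.77·1.337 + 0.62·1.895 = 2.2044.

$2.20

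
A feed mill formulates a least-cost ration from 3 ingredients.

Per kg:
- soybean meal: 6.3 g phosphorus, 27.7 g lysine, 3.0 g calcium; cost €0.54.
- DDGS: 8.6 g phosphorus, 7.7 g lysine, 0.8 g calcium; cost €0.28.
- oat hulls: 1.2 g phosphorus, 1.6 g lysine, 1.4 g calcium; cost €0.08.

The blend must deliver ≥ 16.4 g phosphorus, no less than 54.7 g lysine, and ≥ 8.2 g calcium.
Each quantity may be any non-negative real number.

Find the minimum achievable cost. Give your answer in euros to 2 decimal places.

Set it up as a linear program. Let x1 = kg of soybean meal, x2 = kg of DDGS, x3 = kg of oat hulls.
min 0.54x1 + 0.28x2 + 0.08x3 s.t.:
  6.3x1 + 8.6x2 + 1.2x3 ≥ 16.4   (phosphorus)
  27.7x1 + 7.7x2 + 1.6x3 ≥ 54.7   (lysine)
  3x1 + 0.8x2 + 1.4x3 ≥ 8.2   (calcium)
  x1, x2, x3 ≥ 0.
The optimal mix uses every input. There the phosphorus, lysine, calcium constraints are tight.
So soybean meal = 1.77 kg, DDGS = 0.3504 kg, oat hulls = 1.865 kg.
Hence cost = 0.54·1.77 + 0.28·0.3504 + 0.08·1.865 = €1.2031.

€1.20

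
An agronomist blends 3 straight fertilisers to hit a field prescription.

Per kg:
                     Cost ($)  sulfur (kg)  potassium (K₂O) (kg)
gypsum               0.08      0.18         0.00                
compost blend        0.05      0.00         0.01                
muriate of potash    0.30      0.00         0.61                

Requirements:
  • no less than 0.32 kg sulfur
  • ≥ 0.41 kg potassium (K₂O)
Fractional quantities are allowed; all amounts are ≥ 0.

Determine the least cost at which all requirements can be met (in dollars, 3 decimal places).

This is a linear program. Let x1 = kg of gypsum, x2 = kg of compost blend, x3 = kg of muriate of potash.
min 0.08x1 + 0.05x2 + 0.3x3 with:
  0.18x1 ≥ 0.32   (sulfur)
  0.01x2 + 0.61x3 ≥ 0.41   (potassium (K₂O))
  x1, x2, x3 ≥ 0.
The optimal basis is {gypsum, muriate of potash}; compost blend drops out. There the sulfur and potassium (K₂O) constraints are tight.
So gypsum = 1.778 kg, muriate of potash = 0.6721 kg.
Cost = 0.08·1.778 + 0.3·0.6721 = 0.34387.

$0.344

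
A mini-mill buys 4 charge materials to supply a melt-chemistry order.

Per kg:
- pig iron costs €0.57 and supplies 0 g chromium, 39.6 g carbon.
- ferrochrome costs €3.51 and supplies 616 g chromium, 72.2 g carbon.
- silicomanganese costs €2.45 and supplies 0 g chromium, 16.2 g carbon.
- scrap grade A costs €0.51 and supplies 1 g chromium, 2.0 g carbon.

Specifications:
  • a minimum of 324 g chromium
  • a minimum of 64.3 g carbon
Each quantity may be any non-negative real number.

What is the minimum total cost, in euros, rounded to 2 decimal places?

€2.23

Let x1 = kg of pig iron, x2 = kg of ferrochrome, x3 = kg of silicomanganese, x4 = kg of scrap grade A.
Minimize 0.57x1 + 3.51x2 + 2.45x3 + 0.51x4 subject to:
  616x2 + 1x4 ≥ 324   (chromium)
  39.6x1 + 72.2x2 + 16.2x3 + 2x4 ≥ 64.3   (carbon)
  x1, x2, x3, x4 ≥ 0.
At the optimum only pig iron, ferrochrome are positive (silicomanganese, scrap grade A = 0). Binding constraints: chromium and carbon.
So pig iron = 0.6648 kg, ferrochrome = 0.526 kg.
Cost = 0.57·0.6648 + 3.51·0.526 = 2.2252.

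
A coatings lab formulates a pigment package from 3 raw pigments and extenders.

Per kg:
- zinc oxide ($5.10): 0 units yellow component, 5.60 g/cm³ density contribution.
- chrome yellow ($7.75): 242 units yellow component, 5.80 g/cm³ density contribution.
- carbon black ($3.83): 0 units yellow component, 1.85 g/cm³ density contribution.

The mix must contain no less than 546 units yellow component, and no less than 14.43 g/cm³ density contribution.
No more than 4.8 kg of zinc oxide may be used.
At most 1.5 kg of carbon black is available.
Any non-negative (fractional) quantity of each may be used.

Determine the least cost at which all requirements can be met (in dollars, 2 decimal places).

$18.71

Set it up as a linear program. Let x1 = kg of zinc oxide, x2 = kg of chrome yellow, x3 = kg of carbon black.
min 5.1x1 + 7.75x2 + 3.83x3 subject to:
  242x2 ≥ 546   (yellow component)
  5.6x1 + 5.8x2 + 1.85x3 ≥ 14.43   (density contribution)
  x1 ≤ 4.8
  x3 ≤ 1.5
  x1, x2, x3 ≥ 0.
The optimal basis is {zinc oxide, chrome yellow}; carbon black drops out. There the yellow component and density contribution constraints are tight.
That vertex is x1 = 0.24, x2 = 2.256.
Objective = 5.1·0.24 + 7.75·2.256 = 18.7080.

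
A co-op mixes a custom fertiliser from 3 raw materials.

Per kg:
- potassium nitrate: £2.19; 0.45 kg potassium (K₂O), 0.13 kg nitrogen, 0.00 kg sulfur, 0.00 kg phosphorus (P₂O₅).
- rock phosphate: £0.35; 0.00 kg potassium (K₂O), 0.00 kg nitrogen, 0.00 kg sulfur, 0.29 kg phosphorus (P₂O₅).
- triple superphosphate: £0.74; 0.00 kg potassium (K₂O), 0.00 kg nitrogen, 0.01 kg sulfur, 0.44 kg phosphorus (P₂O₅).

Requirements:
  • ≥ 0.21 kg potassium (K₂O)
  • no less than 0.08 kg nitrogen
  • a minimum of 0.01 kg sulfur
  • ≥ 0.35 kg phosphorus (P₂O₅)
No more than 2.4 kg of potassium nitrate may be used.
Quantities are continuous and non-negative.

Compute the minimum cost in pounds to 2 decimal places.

£2.09

Let x1 = kg of potassium nitrate, x2 = kg of rock phosphate, x3 = kg of triple superphosphate.
Minimise 2.19x1 + 0.35x2 + 0.74x3 subject to:
  0.45x1 ≥ 0.21   (potassium (K₂O))
  0.13x1 ≥ 0.08   (nitrogen)
  0.01x3 ≥ 0.01   (sulfur)
  0.29x2 + 0.44x3 ≥ 0.35   (phosphorus (P₂O₅))
  x1 ≤ 2.4
  x1, x2, x3 ≥ 0.
The cheapest feasible vertex uses only potassium nitrate, triple superphosphate; rock phosphate is not used. The nitrogen and sulfur requirements are met with equality.
Solving gives x1 = 0.6154, x3 = 1.
Objective = 2.19·0.6154 + 0.74·1 = 2.0877.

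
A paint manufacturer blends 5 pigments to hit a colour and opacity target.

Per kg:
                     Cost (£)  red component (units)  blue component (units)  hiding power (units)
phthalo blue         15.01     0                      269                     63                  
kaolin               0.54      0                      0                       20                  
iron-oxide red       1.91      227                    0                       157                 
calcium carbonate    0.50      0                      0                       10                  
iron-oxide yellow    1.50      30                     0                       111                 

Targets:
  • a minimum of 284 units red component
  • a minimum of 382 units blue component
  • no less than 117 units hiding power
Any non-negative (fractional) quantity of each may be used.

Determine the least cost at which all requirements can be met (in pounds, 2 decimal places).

£23.70

Let x1 = kg of phthalo blue, x2 = kg of kaolin, x3 = kg of iron-oxide red, x4 = kg of calcium carbonate, x5 = kg of iron-oxide yellow.
Minimize 15.01x1 + 0.54x2 + 1.91x3 + 0.5x4 + 1.5x5 s.t.:
  227x3 + 30x5 ≥ 284   (red component)
  269x1 ≥ 382   (blue component)
  63x1 + 20x2 + 157x3 + 10x4 + 111x5 ≥ 117   (hiding power)
  x1, x2, x3, x4, x5 ≥ 0.
The optimal basis is {phthalo blue, iron-oxide red}; kaolin, calcium carbonate, iron-oxide yellow drop out. The red component and blue component requirements are met with equality.
So phthalo blue = 1.42 kg, iron-oxide red = 1.251 kg.
Cost = 15.01·1.42 + 1.91·1.251 = 23.7036.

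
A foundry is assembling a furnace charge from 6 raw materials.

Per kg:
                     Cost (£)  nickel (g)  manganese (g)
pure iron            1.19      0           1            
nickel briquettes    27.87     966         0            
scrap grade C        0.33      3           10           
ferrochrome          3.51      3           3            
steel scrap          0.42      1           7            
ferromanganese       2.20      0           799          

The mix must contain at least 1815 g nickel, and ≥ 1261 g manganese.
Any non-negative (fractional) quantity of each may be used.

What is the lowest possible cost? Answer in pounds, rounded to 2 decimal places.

£55.84

Set it up as a linear program. Let x1 = kg of pure iron, x2 = kg of nickel briquettes, x3 = kg of scrap grade C, x4 = kg of ferrochrome, x5 = kg of steel scrap, x6 = kg of ferromanganese.
Minimize 1.19x1 + 27.87x2 + 0.33x3 + 3.51x4 + 0.42x5 + 2.2x6 subject to:
  966x2 + 3x3 + 3x4 + 1x5 ≥ 1815   (nickel)
  1x1 + 10x3 + 3x4 + 7x5 + 799x6 ≥ 1261   (manganese)
  x1, x2, x3, x4, x5, x6 ≥ 0.
At the optimum only nickel briquettes, ferromanganese are positive (pure iron, scrap grade C, ferrochrome, steel scrap = 0). There the nickel and manganese constraints are tight.
Optimal quantities: nickel briquettes = 1.879 kg, ferromanganese = 1.578 kg.
Objective = 27.87·1.879 + 2.2·1.578 = 55.8393.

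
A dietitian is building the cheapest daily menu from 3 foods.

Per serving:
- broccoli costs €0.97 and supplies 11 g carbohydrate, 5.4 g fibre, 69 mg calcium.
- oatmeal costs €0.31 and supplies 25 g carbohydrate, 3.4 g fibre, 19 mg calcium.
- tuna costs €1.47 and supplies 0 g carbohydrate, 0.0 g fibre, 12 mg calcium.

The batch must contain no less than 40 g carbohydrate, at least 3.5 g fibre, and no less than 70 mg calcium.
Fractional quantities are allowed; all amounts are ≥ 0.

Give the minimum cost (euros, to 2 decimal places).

Let x1 = servings of broccoli, x2 = servings of oatmeal, x3 = servings of tuna.
Minimize 0.97x1 + 0.31x2 + 1.47x3 subject to:
  11x1 + 25x2 ≥ 40   (carbohydrate)
  5.4x1 + 3.4x2 ≥ 3.5   (fibre)
  69x1 + 19x2 + 12x3 ≥ 70   (calcium)
  x1, x2, x3 ≥ 0.
At the optimum only broccoli, oatmeal are positive (tuna = 0). The carbohydrate and calcium requirements are met with equality.
Solving gives x1 = 0.653, x2 = 1.313.
Objective = 0.97·0.653 + 0.31·1.313 = 1.0404.

€1.04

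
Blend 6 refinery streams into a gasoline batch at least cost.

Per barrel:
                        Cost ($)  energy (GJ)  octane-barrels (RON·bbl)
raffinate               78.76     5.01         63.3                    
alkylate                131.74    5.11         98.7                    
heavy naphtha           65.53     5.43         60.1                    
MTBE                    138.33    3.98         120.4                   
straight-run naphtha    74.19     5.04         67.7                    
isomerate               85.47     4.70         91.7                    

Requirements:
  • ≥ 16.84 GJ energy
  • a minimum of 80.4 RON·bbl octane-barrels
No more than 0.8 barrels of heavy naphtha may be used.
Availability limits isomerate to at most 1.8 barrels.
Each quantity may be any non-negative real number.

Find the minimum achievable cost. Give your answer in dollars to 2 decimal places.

Treat it as an LP. Let x1 = barrels of raffinate, x2 = barrels of alkylate, x3 = barrels of heavy naphtha, x4 = barrels of MTBE, x5 = barrels of straight-run naphtha, x6 = barrels of isomerate.
Minimize 78.76x1 + 131.74x2 + 65.53x3 + 138.33x4 + 74.19x5 + 85.47x6 s.t.:
  5.01x1 + 5.11x2 + 5.43x3 + 3.98x4 + 5.04x5 + 4.7x6 ≥ 16.84   (energy)
  63.3x1 + 98.7x2 + 60.1x3 + 120.4x4 + 67.7x5 + 91.7x6 ≥ 80.4   (octane-barrels)
  x3 ≤ 0.8
  x6 ≤ 1.8
  x1, x2, x3, x4, x5, x6 ≥ 0.
The optimal basis is {heavy naphtha, straight-run naphtha}; raffinate, alkylate, MTBE, isomerate drop out. There the energy and the heavy naphtha cap constraints are tight.
That vertex is x3 = 0.8, x5 = 2.4794.
Total cost: 65.53·0.8 + 74.19·2.4794 = 236.3707.

$236.37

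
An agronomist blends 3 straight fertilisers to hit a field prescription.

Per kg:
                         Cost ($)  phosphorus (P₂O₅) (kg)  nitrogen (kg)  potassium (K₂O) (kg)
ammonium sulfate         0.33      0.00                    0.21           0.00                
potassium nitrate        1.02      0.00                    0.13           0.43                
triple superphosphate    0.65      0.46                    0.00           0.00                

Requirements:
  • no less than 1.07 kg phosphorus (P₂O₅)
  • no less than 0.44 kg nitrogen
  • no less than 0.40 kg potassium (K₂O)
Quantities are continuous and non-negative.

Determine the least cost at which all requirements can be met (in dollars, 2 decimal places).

Let x1 = kg of ammonium sulfate, x2 = kg of potassium nitrate, x3 = kg of triple superphosphate.
Minimize 0.33x1 + 1.02x2 + 0.65x3 with:
  0.46x3 ≥ 1.07   (phosphorus (P₂O₅))
  0.21x1 + 0.13x2 ≥ 0.44   (nitrogen)
  0.43x2 ≥ 0.4   (potassium (K₂O))
  x1, x2, x3 ≥ 0.
All 3 inputs are positive at the optimum. The phosphorus (P₂O₅), nitrogen, potassium (K₂O) requirements are met with equality.
Optimal quantities: ammonium sulfate = 1.519 kg, potassium nitrate = 0.9302 kg, triple superphosphate = 2.326 kg.
Objective = 0.33·1.519 + 1.02·0.9302 + 0.65·2.326 = 2.9620.

$2.96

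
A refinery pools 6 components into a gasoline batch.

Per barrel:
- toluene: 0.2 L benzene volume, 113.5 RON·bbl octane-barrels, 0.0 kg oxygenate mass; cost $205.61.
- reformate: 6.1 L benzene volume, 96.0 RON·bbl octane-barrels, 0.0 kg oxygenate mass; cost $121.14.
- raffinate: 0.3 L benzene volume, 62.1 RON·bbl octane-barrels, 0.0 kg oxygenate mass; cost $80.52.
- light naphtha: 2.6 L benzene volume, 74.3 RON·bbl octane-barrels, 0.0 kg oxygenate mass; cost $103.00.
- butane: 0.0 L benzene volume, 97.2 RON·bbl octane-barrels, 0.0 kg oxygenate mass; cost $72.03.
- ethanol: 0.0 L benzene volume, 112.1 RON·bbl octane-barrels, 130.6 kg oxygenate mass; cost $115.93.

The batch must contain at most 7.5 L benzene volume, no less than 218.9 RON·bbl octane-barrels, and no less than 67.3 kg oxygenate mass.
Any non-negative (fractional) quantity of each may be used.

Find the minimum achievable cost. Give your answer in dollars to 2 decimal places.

$179.15

Let x1 = barrels of toluene, x2 = barrels of reformate, x3 = barrels of raffinate, x4 = barrels of light naphtha, x5 = barrels of butane, x6 = barrels of ethanol.
min 205.61x1 + 121.14x2 + 80.52x3 + 103x4 + 72.03x5 + 115.93x6 s.t.:
  0.2x1 + 6.1x2 + 0.3x3 + 2.6x4 ≤ 7.5   (benzene volume)
  113.5x1 + 96x2 + 62.1x3 + 74.3x4 + 97.2x5 + 112.1x6 ≥ 218.9   (octane-barrels)
  130.6x6 ≥ 67.3   (oxygenate mass)
  x1, x2, x3, x4, x5, x6 ≥ 0.
The minimum-cost mix takes nothing from toluene, reformate, raffinate, light naphtha — only butane, ethanol. There the octane-barrels and oxygenate mass constraints are tight.
That vertex is x5 = 1.6578, x6 = 0.51531.
Cost = 72.03·1.6578 + 115.93·0.51531 = 179.1512.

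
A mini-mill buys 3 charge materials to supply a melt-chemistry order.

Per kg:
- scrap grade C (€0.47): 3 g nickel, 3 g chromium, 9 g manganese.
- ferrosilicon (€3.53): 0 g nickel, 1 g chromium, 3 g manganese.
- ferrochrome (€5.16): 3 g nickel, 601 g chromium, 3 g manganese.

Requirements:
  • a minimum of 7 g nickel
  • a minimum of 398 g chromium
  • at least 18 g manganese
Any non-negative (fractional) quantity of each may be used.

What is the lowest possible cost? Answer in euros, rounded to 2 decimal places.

€4.21

Let x1 = kg of scrap grade C, x2 = kg of ferrosilicon, x3 = kg of ferrochrome.
Minimise 0.47x1 + 3.53x2 + 5.16x3 subject to:
  3x1 + 3x3 ≥ 7   (nickel)
  3x1 + 1x2 + 601x3 ≥ 398   (chromium)
  9x1 + 3x2 + 3x3 ≥ 18   (manganese)
  x1, x2, x3 ≥ 0.
The cheapest feasible vertex uses only scrap grade C, ferrochrome; ferrosilicon is not used. Binding constraints: chromium and manganese.
So scrap grade C = 1.782 kg, ferrochrome = 0.6533 kg.
Total cost: 0.47·1.782 + 5.16·0.6533 = 4.2086.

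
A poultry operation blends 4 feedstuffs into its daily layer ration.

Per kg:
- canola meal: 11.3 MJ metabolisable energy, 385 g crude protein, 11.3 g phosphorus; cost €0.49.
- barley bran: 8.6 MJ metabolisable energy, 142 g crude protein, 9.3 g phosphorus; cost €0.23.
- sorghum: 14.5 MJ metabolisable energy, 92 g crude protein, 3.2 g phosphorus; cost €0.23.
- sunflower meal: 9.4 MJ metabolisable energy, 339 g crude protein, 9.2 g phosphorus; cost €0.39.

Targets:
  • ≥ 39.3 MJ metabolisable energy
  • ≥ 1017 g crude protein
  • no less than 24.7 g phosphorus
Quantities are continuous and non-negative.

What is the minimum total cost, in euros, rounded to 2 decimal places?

Set it up as a linear program. Let x1 = kg of canola meal, x2 = kg of barley bran, x3 = kg of sorghum, x4 = kg of sunflower meal.
Minimize 0.49x1 + 0.23x2 + 0.23x3 + 0.39x4 s.t.:
  11.3x1 + 8.6x2 + 14.5x3 + 9.4x4 ≥ 39.3   (metabolisable energy)
  385x1 + 142x2 + 92x3 + 339x4 ≥ 1017   (crude protein)
  11.3x1 + 9.3x2 + 3.2x3 + 9.2x4 ≥ 24.7   (phosphorus)
  x1, x2, x3, x4 ≥ 0.
The optimal basis is {sorghum, sunflower meal}; canola meal, barley bran drop out. The metabolisable energy and crude protein requirements are met with equality.
Optimal quantities: sorghum = 0.929 kg, sunflower meal = 2.748 kg.
Cost = 0.23·0.929 + 0.39·2.748 = 1.2854.

€1.29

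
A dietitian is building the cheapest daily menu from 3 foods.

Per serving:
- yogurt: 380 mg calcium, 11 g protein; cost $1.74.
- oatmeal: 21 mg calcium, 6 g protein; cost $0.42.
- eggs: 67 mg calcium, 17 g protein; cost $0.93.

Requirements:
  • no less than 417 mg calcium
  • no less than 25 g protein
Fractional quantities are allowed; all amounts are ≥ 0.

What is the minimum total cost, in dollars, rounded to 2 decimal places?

Treat it as an LP. Let x1 = servings of yogurt, x2 = servings of oatmeal, x3 = servings of eggs.
Minimize 1.74x1 + 0.42x2 + 0.93x3 with:
  380x1 + 21x2 + 67x3 ≥ 417   (calcium)
  11x1 + 6x2 + 17x3 ≥ 25   (protein)
  x1, x2, x3 ≥ 0.
The minimum-cost mix takes nothing from oatmeal — only yogurt, eggs. The calcium and protein requirements are met with equality.
Solving gives x1 = 0.946, x3 = 0.8585.
Cost = 1.74·0.946 + 0.93·0.8585 = 2.4444.

$2.44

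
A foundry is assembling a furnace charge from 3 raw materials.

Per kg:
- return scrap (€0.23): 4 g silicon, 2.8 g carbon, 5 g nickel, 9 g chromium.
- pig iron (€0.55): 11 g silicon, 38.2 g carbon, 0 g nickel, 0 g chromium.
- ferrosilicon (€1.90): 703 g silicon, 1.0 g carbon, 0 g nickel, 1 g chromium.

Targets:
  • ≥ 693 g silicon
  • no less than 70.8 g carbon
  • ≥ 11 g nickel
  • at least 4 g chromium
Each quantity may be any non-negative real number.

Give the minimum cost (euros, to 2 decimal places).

€3.22

Set it up as a linear program. Let x1 = kg of return scrap, x2 = kg of pig iron, x3 = kg of ferrosilicon.
Minimise 0.23x1 + 0.55x2 + 1.9x3 s.t.:
  4x1 + 11x2 + 703x3 ≥ 693   (silicon)
  2.8x1 + 38.2x2 + 1x3 ≥ 70.8   (carbon)
  5x1 ≥ 11   (nickel)
  9x1 + 1x3 ≥ 4   (chromium)
  x1, x2, x3 ≥ 0.
All 3 inputs are positive at the optimum. There the silicon, carbon, nickel constraints are tight.
Optimal quantities: return scrap = 2.2 kg, pig iron = 1.667 kg, ferrosilicon = 0.9472 kg.
Cost = 0.23·2.2 + 0.55·1.667 + 1.9·0.9472 = 3.2225.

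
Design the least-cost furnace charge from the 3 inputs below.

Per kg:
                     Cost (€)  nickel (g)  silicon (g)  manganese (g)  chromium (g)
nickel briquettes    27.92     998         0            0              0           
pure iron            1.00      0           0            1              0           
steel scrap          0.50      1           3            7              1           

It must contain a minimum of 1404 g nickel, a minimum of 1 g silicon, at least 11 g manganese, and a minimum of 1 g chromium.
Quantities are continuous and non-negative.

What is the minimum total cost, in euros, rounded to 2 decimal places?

Treat it as an LP. Let x1 = kg of nickel briquettes, x2 = kg of pure iron, x3 = kg of steel scrap.
Minimise 27.92x1 + 1x2 + 0.5x3 with:
  998x1 + 1x3 ≥ 1404   (nickel)
  3x3 ≥ 1   (silicon)
  1x2 + 7x3 ≥ 11   (manganese)
  1x3 ≥ 1   (chromium)
  x1, x2, x3 ≥ 0.
The optimal basis is {nickel briquettes, steel scrap}; pure iron drops out. Binding constraints: nickel and manganese.
That vertex is x1 = 1.4052, x3 = 1.5714.
Objective = 27.92·1.4052 + 0.5·1.5714 = 40.0189.

€40.02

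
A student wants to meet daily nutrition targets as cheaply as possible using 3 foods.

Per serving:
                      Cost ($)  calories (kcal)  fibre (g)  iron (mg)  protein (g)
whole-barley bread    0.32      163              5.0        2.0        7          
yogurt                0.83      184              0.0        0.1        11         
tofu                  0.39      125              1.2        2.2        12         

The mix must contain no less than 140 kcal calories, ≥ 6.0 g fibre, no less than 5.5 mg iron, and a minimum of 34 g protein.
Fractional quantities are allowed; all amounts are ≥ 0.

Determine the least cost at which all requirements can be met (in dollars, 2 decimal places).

Let x1 = servings of whole-barley bread, x2 = servings of yogurt, x3 = servings of tofu.
Minimize 0.32x1 + 0.83x2 + 0.39x3 with:
  163x1 + 184x2 + 125x3 ≥ 140   (calories)
  5x1 + 1.2x3 ≥ 6   (fibre)
  2x1 + 0.1x2 + 2.2x3 ≥ 5.5   (iron)
  7x1 + 11x2 + 12x3 ≥ 34   (protein)
  x1, x2, x3 ≥ 0.
The minimum-cost mix takes nothing from yogurt — only whole-barley bread, tofu. The fibre and protein requirements are met with equality.
Solving gives x1 = 0.6047, x3 = 2.481.
Objective = 0.32·0.6047 + 0.39·2.481 = 1.1611.

$1.16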